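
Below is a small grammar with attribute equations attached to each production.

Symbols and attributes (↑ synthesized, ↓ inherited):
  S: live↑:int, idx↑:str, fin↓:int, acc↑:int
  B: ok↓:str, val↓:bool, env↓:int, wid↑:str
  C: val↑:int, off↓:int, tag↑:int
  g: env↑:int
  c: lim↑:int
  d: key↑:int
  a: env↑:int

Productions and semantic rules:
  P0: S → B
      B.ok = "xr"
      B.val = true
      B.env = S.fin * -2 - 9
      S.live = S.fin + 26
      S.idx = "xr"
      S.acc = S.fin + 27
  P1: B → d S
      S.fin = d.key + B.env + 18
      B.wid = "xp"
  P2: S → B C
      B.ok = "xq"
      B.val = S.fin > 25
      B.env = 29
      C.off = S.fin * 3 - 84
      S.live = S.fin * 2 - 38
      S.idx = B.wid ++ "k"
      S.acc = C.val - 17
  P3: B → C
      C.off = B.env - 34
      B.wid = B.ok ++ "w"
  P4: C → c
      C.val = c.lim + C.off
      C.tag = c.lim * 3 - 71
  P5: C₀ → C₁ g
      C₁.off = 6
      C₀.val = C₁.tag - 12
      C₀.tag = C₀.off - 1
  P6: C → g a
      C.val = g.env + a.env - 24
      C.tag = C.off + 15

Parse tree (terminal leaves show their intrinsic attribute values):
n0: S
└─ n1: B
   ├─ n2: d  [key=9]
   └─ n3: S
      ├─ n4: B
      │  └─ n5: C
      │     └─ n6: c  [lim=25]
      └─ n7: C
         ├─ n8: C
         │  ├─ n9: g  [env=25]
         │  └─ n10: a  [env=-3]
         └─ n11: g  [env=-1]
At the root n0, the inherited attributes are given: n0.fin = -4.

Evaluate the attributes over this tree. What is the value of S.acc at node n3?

1. n0.fin = -4  [given at root]
2. n1.ok = "xr"  ["xr"]
3. n1.val = true  [true]
4. n1.env = -1  [S.fin * -2 - 9]
5. n2.key = 9  [terminal]
6. n3.fin = 26  [d.key + B.env + 18]
7. n4.ok = "xq"  ["xq"]
8. n4.val = true  [S.fin > 25]
9. n4.env = 29  [29]
10. n5.off = -5  [B.env - 34]
11. n6.lim = 25  [terminal]
12. n5.val = 20  [c.lim + C.off]
13. n5.tag = 4  [c.lim * 3 - 71]
14. n4.wid = "xqw"  [B.ok ++ "w"]
15. n7.off = -6  [S.fin * 3 - 84]
16. n8.off = 6  [6]
17. n9.env = 25  [terminal]
18. n10.env = -3  [terminal]
19. n8.val = -2  [g.env + a.env - 24]
20. n8.tag = 21  [C.off + 15]
21. n11.env = -1  [terminal]
22. n7.val = 9  [C₁.tag - 12]
23. n7.tag = -7  [C₀.off - 1]
24. n3.live = 14  [S.fin * 2 - 38]
25. n3.idx = "xqwk"  [B.wid ++ "k"]
26. n3.acc = -8  [C.val - 17]
27. n1.wid = "xp"  ["xp"]
28. n0.live = 22  [S.fin + 26]
29. n0.idx = "xr"  ["xr"]
30. n0.acc = 23  [S.fin + 27]

-8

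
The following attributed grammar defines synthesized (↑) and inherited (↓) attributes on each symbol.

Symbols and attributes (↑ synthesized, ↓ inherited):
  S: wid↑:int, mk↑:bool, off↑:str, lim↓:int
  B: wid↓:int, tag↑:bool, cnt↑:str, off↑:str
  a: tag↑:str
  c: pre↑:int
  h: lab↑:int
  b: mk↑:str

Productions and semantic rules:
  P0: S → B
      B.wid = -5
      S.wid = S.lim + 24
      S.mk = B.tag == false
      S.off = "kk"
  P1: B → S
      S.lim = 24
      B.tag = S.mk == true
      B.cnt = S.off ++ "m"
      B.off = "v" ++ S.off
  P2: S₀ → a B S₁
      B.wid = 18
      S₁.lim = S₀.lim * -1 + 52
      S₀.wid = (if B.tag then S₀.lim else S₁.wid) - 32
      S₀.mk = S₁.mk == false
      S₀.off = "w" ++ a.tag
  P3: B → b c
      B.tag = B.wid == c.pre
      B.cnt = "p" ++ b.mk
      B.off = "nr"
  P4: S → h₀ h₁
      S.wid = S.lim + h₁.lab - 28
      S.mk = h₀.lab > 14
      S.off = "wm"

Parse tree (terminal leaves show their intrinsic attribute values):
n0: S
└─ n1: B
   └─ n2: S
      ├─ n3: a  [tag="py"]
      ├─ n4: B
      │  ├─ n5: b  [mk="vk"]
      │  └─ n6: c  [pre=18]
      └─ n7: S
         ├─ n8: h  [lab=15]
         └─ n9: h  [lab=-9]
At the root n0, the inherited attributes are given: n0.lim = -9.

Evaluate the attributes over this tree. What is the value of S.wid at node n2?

1. n0.lim = -9  [given at root]
2. n1.wid = -5  [-5]
3. n2.lim = 24  [24]
4. n3.tag = "py"  [terminal]
5. n4.wid = 18  [18]
6. n5.mk = "vk"  [terminal]
7. n6.pre = 18  [terminal]
8. n4.tag = true  [B.wid == c.pre]
9. n4.cnt = "pvk"  ["p" ++ b.mk]
10. n4.off = "nr"  ["nr"]
11. n7.lim = 28  [S₀.lim * -1 + 52]
12. n8.lab = 15  [terminal]
13. n9.lab = -9  [terminal]
14. n7.wid = -9  [S.lim + h₁.lab - 28]
15. n7.mk = true  [h₀.lab > 14]
16. n7.off = "wm"  ["wm"]
17. n2.wid = -8  [(if B.tag then S₀.lim else S₁.wid) - 32]
18. n2.mk = false  [S₁.mk == false]
19. n2.off = "wpy"  ["w" ++ a.tag]
20. n1.tag = false  [S.mk == true]
21. n1.cnt = "wpym"  [S.off ++ "m"]
22. n1.off = "vwpy"  ["v" ++ S.off]
23. n0.wid = 15  [S.lim + 24]
24. n0.mk = true  [B.tag == false]
25. n0.off = "kk"  ["kk"]

-8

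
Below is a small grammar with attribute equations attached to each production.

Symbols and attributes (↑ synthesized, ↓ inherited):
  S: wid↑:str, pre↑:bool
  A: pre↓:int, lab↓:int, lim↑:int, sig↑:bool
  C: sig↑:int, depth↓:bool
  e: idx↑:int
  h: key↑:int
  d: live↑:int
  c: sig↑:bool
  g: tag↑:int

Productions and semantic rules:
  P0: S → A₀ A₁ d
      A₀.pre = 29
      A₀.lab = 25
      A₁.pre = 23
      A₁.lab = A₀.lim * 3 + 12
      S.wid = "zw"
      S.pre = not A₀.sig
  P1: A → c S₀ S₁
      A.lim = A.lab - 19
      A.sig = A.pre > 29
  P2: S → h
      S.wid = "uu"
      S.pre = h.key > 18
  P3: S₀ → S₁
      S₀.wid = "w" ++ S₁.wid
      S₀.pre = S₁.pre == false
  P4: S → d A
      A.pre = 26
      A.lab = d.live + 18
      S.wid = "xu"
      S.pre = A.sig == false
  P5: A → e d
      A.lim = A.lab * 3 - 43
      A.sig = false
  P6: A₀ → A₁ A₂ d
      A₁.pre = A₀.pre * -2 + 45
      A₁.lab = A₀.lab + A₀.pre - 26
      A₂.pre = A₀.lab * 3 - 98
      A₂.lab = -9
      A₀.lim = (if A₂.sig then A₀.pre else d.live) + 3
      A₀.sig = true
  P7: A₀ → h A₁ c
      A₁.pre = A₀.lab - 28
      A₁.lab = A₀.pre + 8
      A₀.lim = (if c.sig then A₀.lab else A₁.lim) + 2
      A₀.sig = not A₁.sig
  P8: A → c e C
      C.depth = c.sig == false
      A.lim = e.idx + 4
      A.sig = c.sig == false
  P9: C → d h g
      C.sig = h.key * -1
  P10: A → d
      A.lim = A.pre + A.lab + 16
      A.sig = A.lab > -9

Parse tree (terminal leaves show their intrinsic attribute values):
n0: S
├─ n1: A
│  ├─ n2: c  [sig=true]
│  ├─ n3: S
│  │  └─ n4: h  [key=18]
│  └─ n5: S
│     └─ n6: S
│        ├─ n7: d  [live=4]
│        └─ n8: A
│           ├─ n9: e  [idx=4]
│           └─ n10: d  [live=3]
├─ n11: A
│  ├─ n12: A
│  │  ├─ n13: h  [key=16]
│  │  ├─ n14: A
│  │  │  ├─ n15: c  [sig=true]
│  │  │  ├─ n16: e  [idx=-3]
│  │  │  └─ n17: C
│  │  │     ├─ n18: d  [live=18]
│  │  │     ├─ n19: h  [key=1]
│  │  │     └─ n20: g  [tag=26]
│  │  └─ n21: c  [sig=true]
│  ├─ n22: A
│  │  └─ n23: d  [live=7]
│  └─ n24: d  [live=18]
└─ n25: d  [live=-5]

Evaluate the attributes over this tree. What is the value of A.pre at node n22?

-8

1. n1.pre = 29  [29]
2. n1.lab = 25  [25]
3. n2.sig = true  [terminal]
4. n4.key = 18  [terminal]
5. n3.wid = "uu"  ["uu"]
6. n3.pre = false  [h.key > 18]
7. n7.live = 4  [terminal]
8. n8.pre = 26  [26]
9. n8.lab = 22  [d.live + 18]
10. n9.idx = 4  [terminal]
11. n10.live = 3  [terminal]
12. n8.lim = 23  [A.lab * 3 - 43]
13. n8.sig = false  [false]
14. n6.wid = "xu"  ["xu"]
15. n6.pre = true  [A.sig == false]
16. n5.wid = "wxu"  ["w" ++ S₁.wid]
17. n5.pre = false  [S₁.pre == false]
18. n1.lim = 6  [A.lab - 19]
19. n1.sig = false  [A.pre > 29]
20. n11.pre = 23  [23]
21. n11.lab = 30  [A₀.lim * 3 + 12]
22. n12.pre = -1  [A₀.pre * -2 + 45]
23. n12.lab = 27  [A₀.lab + A₀.pre - 26]
24. n13.key = 16  [terminal]
25. n14.pre = -1  [A₀.lab - 28]
26. n14.lab = 7  [A₀.pre + 8]
27. n15.sig = true  [terminal]
28. n16.idx = -3  [terminal]
29. n17.depth = false  [c.sig == false]
30. n18.live = 18  [terminal]
31. n19.key = 1  [terminal]
32. n20.tag = 26  [terminal]
33. n17.sig = -1  [h.key * -1]
34. n14.lim = 1  [e.idx + 4]
35. n14.sig = false  [c.sig == false]
36. n21.sig = true  [terminal]
37. n12.lim = 29  [(if c.sig then A₀.lab else A₁.lim) + 2]
38. n12.sig = true  [not A₁.sig]
39. n22.pre = -8  [A₀.lab * 3 - 98]
40. n22.lab = -9  [-9]
41. n23.live = 7  [terminal]
42. n22.lim = -1  [A.pre + A.lab + 16]
43. n22.sig = false  [A.lab > -9]
44. n24.live = 18  [terminal]
45. n11.lim = 21  [(if A₂.sig then A₀.pre else d.live) + 3]
46. n11.sig = true  [true]
47. n25.live = -5  [terminal]
48. n0.wid = "zw"  ["zw"]
49. n0.pre = true  [not A₀.sig]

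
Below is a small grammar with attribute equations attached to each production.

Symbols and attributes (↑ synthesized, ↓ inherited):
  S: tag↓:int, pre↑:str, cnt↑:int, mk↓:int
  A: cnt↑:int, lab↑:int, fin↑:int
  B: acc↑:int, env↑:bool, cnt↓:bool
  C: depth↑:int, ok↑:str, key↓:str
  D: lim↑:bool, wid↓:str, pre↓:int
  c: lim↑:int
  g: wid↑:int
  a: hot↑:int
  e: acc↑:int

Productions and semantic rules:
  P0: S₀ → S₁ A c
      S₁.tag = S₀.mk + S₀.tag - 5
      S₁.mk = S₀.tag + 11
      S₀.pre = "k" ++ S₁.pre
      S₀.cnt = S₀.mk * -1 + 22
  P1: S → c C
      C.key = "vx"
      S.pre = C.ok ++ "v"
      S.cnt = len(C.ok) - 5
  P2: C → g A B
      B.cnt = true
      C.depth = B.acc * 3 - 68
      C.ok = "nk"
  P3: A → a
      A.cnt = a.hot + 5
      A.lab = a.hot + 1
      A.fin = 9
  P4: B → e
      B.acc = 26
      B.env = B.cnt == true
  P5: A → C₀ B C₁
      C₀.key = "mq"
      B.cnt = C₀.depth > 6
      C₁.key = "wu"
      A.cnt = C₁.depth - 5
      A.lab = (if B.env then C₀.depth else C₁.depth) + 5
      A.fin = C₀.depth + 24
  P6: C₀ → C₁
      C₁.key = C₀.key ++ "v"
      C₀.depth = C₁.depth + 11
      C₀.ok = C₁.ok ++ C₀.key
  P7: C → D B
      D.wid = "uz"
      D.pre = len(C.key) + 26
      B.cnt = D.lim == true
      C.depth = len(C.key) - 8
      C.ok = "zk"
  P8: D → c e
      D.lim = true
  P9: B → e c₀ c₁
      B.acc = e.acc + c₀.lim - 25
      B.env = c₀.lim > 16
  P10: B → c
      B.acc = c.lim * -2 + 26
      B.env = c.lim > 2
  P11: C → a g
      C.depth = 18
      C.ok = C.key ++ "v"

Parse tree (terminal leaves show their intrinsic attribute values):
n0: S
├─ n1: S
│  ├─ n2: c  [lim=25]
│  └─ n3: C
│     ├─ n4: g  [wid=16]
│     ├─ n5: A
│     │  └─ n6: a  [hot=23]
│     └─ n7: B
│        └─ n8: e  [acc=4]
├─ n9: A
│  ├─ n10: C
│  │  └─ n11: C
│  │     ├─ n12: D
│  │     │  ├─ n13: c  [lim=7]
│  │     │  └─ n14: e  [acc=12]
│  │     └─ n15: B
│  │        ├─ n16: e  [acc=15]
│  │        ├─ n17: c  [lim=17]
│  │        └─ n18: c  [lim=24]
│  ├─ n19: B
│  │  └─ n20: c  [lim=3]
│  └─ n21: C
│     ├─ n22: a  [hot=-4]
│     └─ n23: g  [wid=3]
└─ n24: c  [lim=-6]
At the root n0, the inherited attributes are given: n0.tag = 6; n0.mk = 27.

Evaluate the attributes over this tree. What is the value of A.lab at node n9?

11

1. n0.tag = 6  [given at root]
2. n0.mk = 27  [given at root]
3. n1.tag = 28  [S₀.mk + S₀.tag - 5]
4. n1.mk = 17  [S₀.tag + 11]
5. n2.lim = 25  [terminal]
6. n3.key = "vx"  ["vx"]
7. n4.wid = 16  [terminal]
8. n6.hot = 23  [terminal]
9. n5.cnt = 28  [a.hot + 5]
10. n5.lab = 24  [a.hot + 1]
11. n5.fin = 9  [9]
12. n7.cnt = true  [true]
13. n8.acc = 4  [terminal]
14. n7.acc = 26  [26]
15. n7.env = true  [B.cnt == true]
16. n3.depth = 10  [B.acc * 3 - 68]
17. n3.ok = "nk"  ["nk"]
18. n1.pre = "nkv"  [C.ok ++ "v"]
19. n1.cnt = -3  [len(C.ok) - 5]
20. n10.key = "mq"  ["mq"]
21. n11.key = "mqv"  [C₀.key ++ "v"]
22. n12.wid = "uz"  ["uz"]
23. n12.pre = 29  [len(C.key) + 26]
24. n13.lim = 7  [terminal]
25. n14.acc = 12  [terminal]
26. n12.lim = true  [true]
27. n15.cnt = true  [D.lim == true]
28. n16.acc = 15  [terminal]
29. n17.lim = 17  [terminal]
30. n18.lim = 24  [terminal]
31. n15.acc = 7  [e.acc + c₀.lim - 25]
32. n15.env = true  [c₀.lim > 16]
33. n11.depth = -5  [len(C.key) - 8]
34. n11.ok = "zk"  ["zk"]
35. n10.depth = 6  [C₁.depth + 11]
36. n10.ok = "zkmq"  [C₁.ok ++ C₀.key]
37. n19.cnt = false  [C₀.depth > 6]
38. n20.lim = 3  [terminal]
39. n19.acc = 20  [c.lim * -2 + 26]
40. n19.env = true  [c.lim > 2]
41. n21.key = "wu"  ["wu"]
42. n22.hot = -4  [terminal]
43. n23.wid = 3  [terminal]
44. n21.depth = 18  [18]
45. n21.ok = "wuv"  [C.key ++ "v"]
46. n9.cnt = 13  [C₁.depth - 5]
47. n9.lab = 11  [(if B.env then C₀.depth else C₁.depth) + 5]
48. n9.fin = 30  [C₀.depth + 24]
49. n24.lim = -6  [terminal]
50. n0.pre = "knkv"  ["k" ++ S₁.pre]
51. n0.cnt = -5  [S₀.mk * -1 + 22]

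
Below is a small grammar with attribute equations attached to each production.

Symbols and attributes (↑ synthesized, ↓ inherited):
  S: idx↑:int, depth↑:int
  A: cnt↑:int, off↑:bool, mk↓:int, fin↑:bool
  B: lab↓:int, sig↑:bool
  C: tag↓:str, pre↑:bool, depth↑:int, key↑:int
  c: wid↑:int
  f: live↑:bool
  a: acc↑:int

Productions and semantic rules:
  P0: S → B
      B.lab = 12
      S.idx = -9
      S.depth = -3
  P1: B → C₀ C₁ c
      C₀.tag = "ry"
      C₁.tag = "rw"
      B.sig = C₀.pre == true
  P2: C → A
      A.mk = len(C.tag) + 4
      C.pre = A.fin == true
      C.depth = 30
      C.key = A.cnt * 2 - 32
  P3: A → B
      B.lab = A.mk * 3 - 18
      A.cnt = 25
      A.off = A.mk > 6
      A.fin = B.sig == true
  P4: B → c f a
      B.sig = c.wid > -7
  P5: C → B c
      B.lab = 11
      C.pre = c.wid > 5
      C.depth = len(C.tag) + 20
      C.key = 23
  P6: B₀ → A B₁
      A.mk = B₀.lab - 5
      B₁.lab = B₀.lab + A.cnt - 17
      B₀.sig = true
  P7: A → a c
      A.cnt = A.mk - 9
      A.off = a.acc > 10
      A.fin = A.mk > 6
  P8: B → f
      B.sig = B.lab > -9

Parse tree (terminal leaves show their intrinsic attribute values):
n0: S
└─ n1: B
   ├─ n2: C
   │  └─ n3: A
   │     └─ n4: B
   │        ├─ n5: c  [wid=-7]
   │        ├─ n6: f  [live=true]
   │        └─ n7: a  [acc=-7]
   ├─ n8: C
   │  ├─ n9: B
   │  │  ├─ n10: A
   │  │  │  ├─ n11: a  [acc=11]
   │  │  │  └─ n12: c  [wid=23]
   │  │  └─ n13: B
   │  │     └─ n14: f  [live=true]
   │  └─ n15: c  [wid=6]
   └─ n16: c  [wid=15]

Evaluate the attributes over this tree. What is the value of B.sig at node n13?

1. n1.lab = 12  [12]
2. n2.tag = "ry"  ["ry"]
3. n3.mk = 6  [len(C.tag) + 4]
4. n4.lab = 0  [A.mk * 3 - 18]
5. n5.wid = -7  [terminal]
6. n6.live = true  [terminal]
7. n7.acc = -7  [terminal]
8. n4.sig = false  [c.wid > -7]
9. n3.cnt = 25  [25]
10. n3.off = false  [A.mk > 6]
11. n3.fin = false  [B.sig == true]
12. n2.pre = false  [A.fin == true]
13. n2.depth = 30  [30]
14. n2.key = 18  [A.cnt * 2 - 32]
15. n8.tag = "rw"  ["rw"]
16. n9.lab = 11  [11]
17. n10.mk = 6  [B₀.lab - 5]
18. n11.acc = 11  [terminal]
19. n12.wid = 23  [terminal]
20. n10.cnt = -3  [A.mk - 9]
21. n10.off = true  [a.acc > 10]
22. n10.fin = false  [A.mk > 6]
23. n13.lab = -9  [B₀.lab + A.cnt - 17]
24. n14.live = true  [terminal]
25. n13.sig = false  [B.lab > -9]
26. n9.sig = true  [true]
27. n15.wid = 6  [terminal]
28. n8.pre = true  [c.wid > 5]
29. n8.depth = 22  [len(C.tag) + 20]
30. n8.key = 23  [23]
31. n16.wid = 15  [terminal]
32. n1.sig = false  [C₀.pre == true]
33. n0.idx = -9  [-9]
34. n0.depth = -3  [-3]

false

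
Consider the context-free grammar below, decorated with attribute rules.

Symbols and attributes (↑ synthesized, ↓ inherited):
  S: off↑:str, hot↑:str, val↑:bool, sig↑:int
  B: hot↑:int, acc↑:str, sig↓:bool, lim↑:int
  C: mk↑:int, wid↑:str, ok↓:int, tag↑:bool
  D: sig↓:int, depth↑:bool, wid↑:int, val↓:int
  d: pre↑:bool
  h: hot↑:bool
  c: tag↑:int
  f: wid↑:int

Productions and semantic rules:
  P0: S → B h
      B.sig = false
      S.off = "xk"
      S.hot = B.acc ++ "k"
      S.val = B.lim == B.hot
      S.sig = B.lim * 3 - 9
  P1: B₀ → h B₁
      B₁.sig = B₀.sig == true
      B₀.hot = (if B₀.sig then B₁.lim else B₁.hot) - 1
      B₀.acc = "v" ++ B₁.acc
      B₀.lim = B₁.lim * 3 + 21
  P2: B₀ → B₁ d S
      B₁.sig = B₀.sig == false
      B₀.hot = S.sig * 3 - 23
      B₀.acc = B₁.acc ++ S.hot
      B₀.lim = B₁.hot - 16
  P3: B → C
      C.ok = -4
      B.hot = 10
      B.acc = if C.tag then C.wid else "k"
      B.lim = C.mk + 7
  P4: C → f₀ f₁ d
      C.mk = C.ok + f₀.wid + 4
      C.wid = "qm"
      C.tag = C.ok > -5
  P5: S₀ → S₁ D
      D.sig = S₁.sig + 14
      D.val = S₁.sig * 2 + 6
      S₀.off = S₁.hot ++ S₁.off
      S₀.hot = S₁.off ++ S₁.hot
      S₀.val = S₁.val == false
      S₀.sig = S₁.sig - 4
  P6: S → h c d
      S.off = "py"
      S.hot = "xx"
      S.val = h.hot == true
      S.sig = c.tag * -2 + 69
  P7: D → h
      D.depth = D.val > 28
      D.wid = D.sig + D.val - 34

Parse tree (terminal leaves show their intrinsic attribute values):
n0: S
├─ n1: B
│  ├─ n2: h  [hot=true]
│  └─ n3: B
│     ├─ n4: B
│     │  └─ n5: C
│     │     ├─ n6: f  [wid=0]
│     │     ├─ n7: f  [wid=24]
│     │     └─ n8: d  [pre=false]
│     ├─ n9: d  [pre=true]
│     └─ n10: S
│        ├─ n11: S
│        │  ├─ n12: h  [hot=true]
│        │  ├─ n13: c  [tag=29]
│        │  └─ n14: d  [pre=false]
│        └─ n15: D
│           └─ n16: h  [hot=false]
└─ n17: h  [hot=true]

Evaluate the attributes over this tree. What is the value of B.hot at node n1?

1. n1.sig = false  [false]
2. n2.hot = true  [terminal]
3. n3.sig = false  [B₀.sig == true]
4. n4.sig = true  [B₀.sig == false]
5. n5.ok = -4  [-4]
6. n6.wid = 0  [terminal]
7. n7.wid = 24  [terminal]
8. n8.pre = false  [terminal]
9. n5.mk = 0  [C.ok + f₀.wid + 4]
10. n5.wid = "qm"  ["qm"]
11. n5.tag = true  [C.ok > -5]
12. n4.hot = 10  [10]
13. n4.acc = "qm"  [if C.tag then C.wid else "k"]
14. n4.lim = 7  [C.mk + 7]
15. n9.pre = true  [terminal]
16. n12.hot = true  [terminal]
17. n13.tag = 29  [terminal]
18. n14.pre = false  [terminal]
19. n11.off = "py"  ["py"]
20. n11.hot = "xx"  ["xx"]
21. n11.val = true  [h.hot == true]
22. n11.sig = 11  [c.tag * -2 + 69]
23. n15.sig = 25  [S₁.sig + 14]
24. n15.val = 28  [S₁.sig * 2 + 6]
25. n16.hot = false  [terminal]
26. n15.depth = false  [D.val > 28]
27. n15.wid = 19  [D.sig + D.val - 34]
28. n10.off = "xxpy"  [S₁.hot ++ S₁.off]
29. n10.hot = "pyxx"  [S₁.off ++ S₁.hot]
30. n10.val = false  [S₁.val == false]
31. n10.sig = 7  [S₁.sig - 4]
32. n3.hot = -2  [S.sig * 3 - 23]
33. n3.acc = "qmpyxx"  [B₁.acc ++ S.hot]
34. n3.lim = -6  [B₁.hot - 16]
35. n1.hot = -3  [(if B₀.sig then B₁.lim else B₁.hot) - 1]
36. n1.acc = "vqmpyxx"  ["v" ++ B₁.acc]
37. n1.lim = 3  [B₁.lim * 3 + 21]
38. n17.hot = true  [terminal]
39. n0.off = "xk"  ["xk"]
40. n0.hot = "vqmpyxxk"  [B.acc ++ "k"]
41. n0.val = false  [B.lim == B.hot]
42. n0.sig = 0  [B.lim * 3 - 9]

-3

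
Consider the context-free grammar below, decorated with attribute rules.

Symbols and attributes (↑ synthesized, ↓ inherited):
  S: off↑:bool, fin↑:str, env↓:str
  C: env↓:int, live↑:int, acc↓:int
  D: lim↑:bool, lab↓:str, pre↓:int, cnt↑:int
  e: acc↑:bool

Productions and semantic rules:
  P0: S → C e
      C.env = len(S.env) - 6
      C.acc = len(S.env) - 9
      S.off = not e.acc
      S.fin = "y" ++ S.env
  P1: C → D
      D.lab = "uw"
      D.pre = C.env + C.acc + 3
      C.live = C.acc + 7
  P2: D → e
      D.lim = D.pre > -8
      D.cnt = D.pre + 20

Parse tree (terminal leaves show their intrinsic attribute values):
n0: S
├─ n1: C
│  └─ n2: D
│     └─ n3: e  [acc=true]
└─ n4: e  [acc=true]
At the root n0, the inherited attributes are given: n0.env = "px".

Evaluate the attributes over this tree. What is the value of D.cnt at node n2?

1. n0.env = "px"  [given at root]
2. n1.env = -4  [len(S.env) - 6]
3. n1.acc = -7  [len(S.env) - 9]
4. n2.lab = "uw"  ["uw"]
5. n2.pre = -8  [C.env + C.acc + 3]
6. n3.acc = true  [terminal]
7. n2.lim = false  [D.pre > -8]
8. n2.cnt = 12  [D.pre + 20]
9. n1.live = 0  [C.acc + 7]
10. n4.acc = true  [terminal]
11. n0.off = false  [not e.acc]
12. n0.fin = "ypx"  ["y" ++ S.env]

12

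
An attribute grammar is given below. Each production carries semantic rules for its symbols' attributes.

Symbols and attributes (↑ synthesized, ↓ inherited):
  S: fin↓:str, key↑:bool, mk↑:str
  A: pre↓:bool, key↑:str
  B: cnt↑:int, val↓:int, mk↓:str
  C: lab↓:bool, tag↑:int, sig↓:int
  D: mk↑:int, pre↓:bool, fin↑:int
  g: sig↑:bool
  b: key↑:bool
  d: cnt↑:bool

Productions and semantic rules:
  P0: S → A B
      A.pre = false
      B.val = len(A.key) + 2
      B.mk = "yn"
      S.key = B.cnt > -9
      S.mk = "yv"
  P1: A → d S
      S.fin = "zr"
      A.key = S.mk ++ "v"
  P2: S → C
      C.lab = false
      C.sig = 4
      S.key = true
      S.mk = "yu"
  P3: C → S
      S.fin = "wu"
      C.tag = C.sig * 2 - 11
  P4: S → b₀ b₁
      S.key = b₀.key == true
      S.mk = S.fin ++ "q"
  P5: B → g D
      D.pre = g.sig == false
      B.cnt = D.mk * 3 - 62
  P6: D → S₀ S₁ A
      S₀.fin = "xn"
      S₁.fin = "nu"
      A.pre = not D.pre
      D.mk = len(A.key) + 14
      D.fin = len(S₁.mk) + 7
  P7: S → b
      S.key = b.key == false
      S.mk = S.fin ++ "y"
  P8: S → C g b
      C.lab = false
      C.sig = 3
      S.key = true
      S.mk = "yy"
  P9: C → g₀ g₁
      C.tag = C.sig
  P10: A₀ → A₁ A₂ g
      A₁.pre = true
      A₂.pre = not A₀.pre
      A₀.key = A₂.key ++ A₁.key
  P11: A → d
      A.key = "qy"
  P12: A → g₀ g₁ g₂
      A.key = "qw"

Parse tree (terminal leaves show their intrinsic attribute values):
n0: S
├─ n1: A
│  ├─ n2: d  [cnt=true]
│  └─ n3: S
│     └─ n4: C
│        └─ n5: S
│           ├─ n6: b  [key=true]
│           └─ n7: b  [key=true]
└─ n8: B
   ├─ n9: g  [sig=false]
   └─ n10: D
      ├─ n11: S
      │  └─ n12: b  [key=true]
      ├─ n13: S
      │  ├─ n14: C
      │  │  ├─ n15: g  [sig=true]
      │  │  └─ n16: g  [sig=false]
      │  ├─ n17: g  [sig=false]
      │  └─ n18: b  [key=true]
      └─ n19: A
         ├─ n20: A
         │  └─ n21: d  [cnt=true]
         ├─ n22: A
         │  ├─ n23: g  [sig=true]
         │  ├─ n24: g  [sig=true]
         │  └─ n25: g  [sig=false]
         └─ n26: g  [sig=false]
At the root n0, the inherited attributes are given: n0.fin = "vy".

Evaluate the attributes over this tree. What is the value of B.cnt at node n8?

1. n0.fin = "vy"  [given at root]
2. n1.pre = false  [false]
3. n2.cnt = true  [terminal]
4. n3.fin = "zr"  ["zr"]
5. n4.lab = false  [false]
6. n4.sig = 4  [4]
7. n5.fin = "wu"  ["wu"]
8. n6.key = true  [terminal]
9. n7.key = true  [terminal]
10. n5.key = true  [b₀.key == true]
11. n5.mk = "wuq"  [S.fin ++ "q"]
12. n4.tag = -3  [C.sig * 2 - 11]
13. n3.key = true  [true]
14. n3.mk = "yu"  ["yu"]
15. n1.key = "yuv"  [S.mk ++ "v"]
16. n8.val = 5  [len(A.key) + 2]
17. n8.mk = "yn"  ["yn"]
18. n9.sig = false  [terminal]
19. n10.pre = true  [g.sig == false]
20. n11.fin = "xn"  ["xn"]
21. n12.key = true  [terminal]
22. n11.key = false  [b.key == false]
23. n11.mk = "xny"  [S.fin ++ "y"]
24. n13.fin = "nu"  ["nu"]
25. n14.lab = false  [false]
26. n14.sig = 3  [3]
27. n15.sig = true  [terminal]
28. n16.sig = false  [terminal]
29. n14.tag = 3  [C.sig]
30. n17.sig = false  [terminal]
31. n18.key = true  [terminal]
32. n13.key = true  [true]
33. n13.mk = "yy"  ["yy"]
34. n19.pre = false  [not D.pre]
35. n20.pre = true  [true]
36. n21.cnt = true  [terminal]
37. n20.key = "qy"  ["qy"]
38. n22.pre = true  [not A₀.pre]
39. n23.sig = true  [terminal]
40. n24.sig = true  [terminal]
41. n25.sig = false  [terminal]
42. n22.key = "qw"  ["qw"]
43. n26.sig = false  [terminal]
44. n19.key = "qwqy"  [A₂.key ++ A₁.key]
45. n10.mk = 18  [len(A.key) + 14]
46. n10.fin = 9  [len(S₁.mk) + 7]
47. n8.cnt = -8  [D.mk * 3 - 62]
48. n0.key = true  [B.cnt > -9]
49. n0.mk = "yv"  ["yv"]

-8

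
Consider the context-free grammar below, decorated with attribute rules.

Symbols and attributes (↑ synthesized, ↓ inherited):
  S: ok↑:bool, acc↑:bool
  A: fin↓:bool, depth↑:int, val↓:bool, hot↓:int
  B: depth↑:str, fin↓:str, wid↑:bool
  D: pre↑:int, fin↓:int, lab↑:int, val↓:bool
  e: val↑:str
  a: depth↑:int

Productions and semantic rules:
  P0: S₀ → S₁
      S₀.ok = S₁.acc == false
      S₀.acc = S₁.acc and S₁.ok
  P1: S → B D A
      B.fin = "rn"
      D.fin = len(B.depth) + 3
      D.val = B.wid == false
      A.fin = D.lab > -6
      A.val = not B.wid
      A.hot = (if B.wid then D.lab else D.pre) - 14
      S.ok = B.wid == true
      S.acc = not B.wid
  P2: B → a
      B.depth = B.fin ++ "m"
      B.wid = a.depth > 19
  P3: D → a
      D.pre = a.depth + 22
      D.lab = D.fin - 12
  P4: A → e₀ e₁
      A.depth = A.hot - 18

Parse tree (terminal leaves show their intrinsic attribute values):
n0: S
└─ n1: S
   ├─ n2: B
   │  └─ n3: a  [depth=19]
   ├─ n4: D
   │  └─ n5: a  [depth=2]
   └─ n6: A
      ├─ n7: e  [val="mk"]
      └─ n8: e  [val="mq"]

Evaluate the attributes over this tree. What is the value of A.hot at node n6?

10

1. n2.fin = "rn"  ["rn"]
2. n3.depth = 19  [terminal]
3. n2.depth = "rnm"  [B.fin ++ "m"]
4. n2.wid = false  [a.depth > 19]
5. n4.fin = 6  [len(B.depth) + 3]
6. n4.val = true  [B.wid == false]
7. n5.depth = 2  [terminal]
8. n4.pre = 24  [a.depth + 22]
9. n4.lab = -6  [D.fin - 12]
10. n6.fin = false  [D.lab > -6]
11. n6.val = true  [not B.wid]
12. n6.hot = 10  [(if B.wid then D.lab else D.pre) - 14]
13. n7.val = "mk"  [terminal]
14. n8.val = "mq"  [terminal]
15. n6.depth = -8  [A.hot - 18]
16. n1.ok = false  [B.wid == true]
17. n1.acc = true  [not B.wid]
18. n0.ok = false  [S₁.acc == false]
19. n0.acc = false  [S₁.acc and S₁.ok]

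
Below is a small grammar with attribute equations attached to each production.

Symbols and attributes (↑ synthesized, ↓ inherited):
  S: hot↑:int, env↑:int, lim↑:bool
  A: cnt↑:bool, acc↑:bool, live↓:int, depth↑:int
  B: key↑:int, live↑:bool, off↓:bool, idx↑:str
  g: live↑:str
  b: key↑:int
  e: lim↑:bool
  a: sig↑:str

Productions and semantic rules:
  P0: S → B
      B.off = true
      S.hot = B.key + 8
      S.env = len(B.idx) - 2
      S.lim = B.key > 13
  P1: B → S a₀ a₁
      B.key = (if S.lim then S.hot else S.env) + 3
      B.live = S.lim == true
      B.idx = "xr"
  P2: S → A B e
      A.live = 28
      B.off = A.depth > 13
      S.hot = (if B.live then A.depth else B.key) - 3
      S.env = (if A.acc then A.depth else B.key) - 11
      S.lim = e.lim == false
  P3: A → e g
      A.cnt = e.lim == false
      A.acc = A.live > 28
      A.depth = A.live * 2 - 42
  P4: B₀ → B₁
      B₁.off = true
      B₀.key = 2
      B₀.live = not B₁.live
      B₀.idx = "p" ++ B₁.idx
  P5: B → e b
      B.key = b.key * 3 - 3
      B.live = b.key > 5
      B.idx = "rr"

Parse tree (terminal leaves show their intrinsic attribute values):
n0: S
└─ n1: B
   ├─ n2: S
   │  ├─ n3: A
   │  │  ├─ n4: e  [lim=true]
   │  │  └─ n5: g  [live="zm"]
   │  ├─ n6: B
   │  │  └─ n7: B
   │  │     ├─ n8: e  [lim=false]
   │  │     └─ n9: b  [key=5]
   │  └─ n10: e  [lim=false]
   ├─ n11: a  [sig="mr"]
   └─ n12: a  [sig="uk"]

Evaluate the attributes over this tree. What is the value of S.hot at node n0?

1. n1.off = true  [true]
2. n3.live = 28  [28]
3. n4.lim = true  [terminal]
4. n5.live = "zm"  [terminal]
5. n3.cnt = false  [e.lim == false]
6. n3.acc = false  [A.live > 28]
7. n3.depth = 14  [A.live * 2 - 42]
8. n6.off = true  [A.depth > 13]
9. n7.off = true  [true]
10. n8.lim = false  [terminal]
11. n9.key = 5  [terminal]
12. n7.key = 12  [b.key * 3 - 3]
13. n7.live = false  [b.key > 5]
14. n7.idx = "rr"  ["rr"]
15. n6.key = 2  [2]
16. n6.live = true  [not B₁.live]
17. n6.idx = "prr"  ["p" ++ B₁.idx]
18. n10.lim = false  [terminal]
19. n2.hot = 11  [(if B.live then A.depth else B.key) - 3]
20. n2.env = -9  [(if A.acc then A.depth else B.key) - 11]
21. n2.lim = true  [e.lim == false]
22. n11.sig = "mr"  [terminal]
23. n12.sig = "uk"  [terminal]
24. n1.key = 14  [(if S.lim then S.hot else S.env) + 3]
25. n1.live = true  [S.lim == true]
26. n1.idx = "xr"  ["xr"]
27. n0.hot = 22  [B.key + 8]
28. n0.env = 0  [len(B.idx) - 2]
29. n0.lim = true  [B.key > 13]

22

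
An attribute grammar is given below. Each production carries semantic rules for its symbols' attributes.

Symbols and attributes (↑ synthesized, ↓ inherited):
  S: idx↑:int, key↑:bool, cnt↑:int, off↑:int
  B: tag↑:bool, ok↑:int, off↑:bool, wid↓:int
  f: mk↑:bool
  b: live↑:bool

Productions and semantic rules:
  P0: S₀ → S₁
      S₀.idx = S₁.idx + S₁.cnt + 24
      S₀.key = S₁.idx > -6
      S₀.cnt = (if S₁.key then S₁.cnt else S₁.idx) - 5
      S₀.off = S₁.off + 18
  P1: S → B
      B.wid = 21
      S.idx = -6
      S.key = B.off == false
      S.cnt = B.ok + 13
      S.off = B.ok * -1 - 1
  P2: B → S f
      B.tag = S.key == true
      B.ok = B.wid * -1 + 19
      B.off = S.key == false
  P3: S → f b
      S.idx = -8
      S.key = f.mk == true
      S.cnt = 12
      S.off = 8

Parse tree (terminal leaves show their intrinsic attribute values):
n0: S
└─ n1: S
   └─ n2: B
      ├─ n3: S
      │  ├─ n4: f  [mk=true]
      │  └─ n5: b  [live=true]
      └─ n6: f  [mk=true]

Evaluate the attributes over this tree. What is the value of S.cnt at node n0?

1. n2.wid = 21  [21]
2. n4.mk = true  [terminal]
3. n5.live = true  [terminal]
4. n3.idx = -8  [-8]
5. n3.key = true  [f.mk == true]
6. n3.cnt = 12  [12]
7. n3.off = 8  [8]
8. n6.mk = true  [terminal]
9. n2.tag = true  [S.key == true]
10. n2.ok = -2  [B.wid * -1 + 19]
11. n2.off = false  [S.key == false]
12. n1.idx = -6  [-6]
13. n1.key = true  [B.off == false]
14. n1.cnt = 11  [B.ok + 13]
15. n1.off = 1  [B.ok * -1 - 1]
16. n0.idx = 29  [S₁.idx + S₁.cnt + 24]
17. n0.key = false  [S₁.idx > -6]
18. n0.cnt = 6  [(if S₁.key then S₁.cnt else S₁.idx) - 5]
19. n0.off = 19  [S₁.off + 18]

6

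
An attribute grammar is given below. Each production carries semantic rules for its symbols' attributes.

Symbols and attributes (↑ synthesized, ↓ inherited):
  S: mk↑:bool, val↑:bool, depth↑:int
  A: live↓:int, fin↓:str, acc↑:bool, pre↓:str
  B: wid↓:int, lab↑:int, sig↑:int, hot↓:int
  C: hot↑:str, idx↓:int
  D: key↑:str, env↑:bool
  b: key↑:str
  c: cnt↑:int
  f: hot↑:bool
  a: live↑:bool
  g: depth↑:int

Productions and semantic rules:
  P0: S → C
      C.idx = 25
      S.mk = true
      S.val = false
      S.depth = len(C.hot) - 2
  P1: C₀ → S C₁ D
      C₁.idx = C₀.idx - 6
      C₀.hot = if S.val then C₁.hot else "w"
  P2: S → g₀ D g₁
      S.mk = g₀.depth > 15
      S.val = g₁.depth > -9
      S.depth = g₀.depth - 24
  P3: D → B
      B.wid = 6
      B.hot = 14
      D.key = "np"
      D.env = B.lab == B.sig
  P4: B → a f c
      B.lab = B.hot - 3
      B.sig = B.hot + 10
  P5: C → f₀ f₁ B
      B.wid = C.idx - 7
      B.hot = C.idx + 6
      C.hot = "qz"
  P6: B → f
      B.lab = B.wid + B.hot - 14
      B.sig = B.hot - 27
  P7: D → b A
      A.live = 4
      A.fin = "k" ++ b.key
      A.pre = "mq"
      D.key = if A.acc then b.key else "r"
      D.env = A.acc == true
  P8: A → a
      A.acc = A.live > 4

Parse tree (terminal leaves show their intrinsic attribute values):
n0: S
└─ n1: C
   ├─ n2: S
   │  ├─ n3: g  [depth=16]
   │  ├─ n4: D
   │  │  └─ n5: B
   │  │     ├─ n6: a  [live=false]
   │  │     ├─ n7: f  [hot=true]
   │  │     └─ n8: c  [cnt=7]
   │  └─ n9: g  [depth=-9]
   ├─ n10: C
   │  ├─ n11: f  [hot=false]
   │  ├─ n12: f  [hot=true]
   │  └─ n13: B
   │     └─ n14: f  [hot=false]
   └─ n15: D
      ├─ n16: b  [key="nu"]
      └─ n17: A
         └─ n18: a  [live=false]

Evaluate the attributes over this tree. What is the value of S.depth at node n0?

1. n1.idx = 25  [25]
2. n3.depth = 16  [terminal]
3. n5.wid = 6  [6]
4. n5.hot = 14  [14]
5. n6.live = false  [terminal]
6. n7.hot = true  [terminal]
7. n8.cnt = 7  [terminal]
8. n5.lab = 11  [B.hot - 3]
9. n5.sig = 24  [B.hot + 10]
10. n4.key = "np"  ["np"]
11. n4.env = false  [B.lab == B.sig]
12. n9.depth = -9  [terminal]
13. n2.mk = true  [g₀.depth > 15]
14. n2.val = false  [g₁.depth > -9]
15. n2.depth = -8  [g₀.depth - 24]
16. n10.idx = 19  [C₀.idx - 6]
17. n11.hot = false  [terminal]
18. n12.hot = true  [terminal]
19. n13.wid = 12  [C.idx - 7]
20. n13.hot = 25  [C.idx + 6]
21. n14.hot = false  [terminal]
22. n13.lab = 23  [B.wid + B.hot - 14]
23. n13.sig = -2  [B.hot - 27]
24. n10.hot = "qz"  ["qz"]
25. n16.key = "nu"  [terminal]
26. n17.live = 4  [4]
27. n17.fin = "knu"  ["k" ++ b.key]
28. n17.pre = "mq"  ["mq"]
29. n18.live = false  [terminal]
30. n17.acc = false  [A.live > 4]
31. n15.key = "r"  [if A.acc then b.key else "r"]
32. n15.env = false  [A.acc == true]
33. n1.hot = "w"  [if S.val then C₁.hot else "w"]
34. n0.mk = true  [true]
35. n0.val = false  [false]
36. n0.depth = -1  [len(C.hot) - 2]

-1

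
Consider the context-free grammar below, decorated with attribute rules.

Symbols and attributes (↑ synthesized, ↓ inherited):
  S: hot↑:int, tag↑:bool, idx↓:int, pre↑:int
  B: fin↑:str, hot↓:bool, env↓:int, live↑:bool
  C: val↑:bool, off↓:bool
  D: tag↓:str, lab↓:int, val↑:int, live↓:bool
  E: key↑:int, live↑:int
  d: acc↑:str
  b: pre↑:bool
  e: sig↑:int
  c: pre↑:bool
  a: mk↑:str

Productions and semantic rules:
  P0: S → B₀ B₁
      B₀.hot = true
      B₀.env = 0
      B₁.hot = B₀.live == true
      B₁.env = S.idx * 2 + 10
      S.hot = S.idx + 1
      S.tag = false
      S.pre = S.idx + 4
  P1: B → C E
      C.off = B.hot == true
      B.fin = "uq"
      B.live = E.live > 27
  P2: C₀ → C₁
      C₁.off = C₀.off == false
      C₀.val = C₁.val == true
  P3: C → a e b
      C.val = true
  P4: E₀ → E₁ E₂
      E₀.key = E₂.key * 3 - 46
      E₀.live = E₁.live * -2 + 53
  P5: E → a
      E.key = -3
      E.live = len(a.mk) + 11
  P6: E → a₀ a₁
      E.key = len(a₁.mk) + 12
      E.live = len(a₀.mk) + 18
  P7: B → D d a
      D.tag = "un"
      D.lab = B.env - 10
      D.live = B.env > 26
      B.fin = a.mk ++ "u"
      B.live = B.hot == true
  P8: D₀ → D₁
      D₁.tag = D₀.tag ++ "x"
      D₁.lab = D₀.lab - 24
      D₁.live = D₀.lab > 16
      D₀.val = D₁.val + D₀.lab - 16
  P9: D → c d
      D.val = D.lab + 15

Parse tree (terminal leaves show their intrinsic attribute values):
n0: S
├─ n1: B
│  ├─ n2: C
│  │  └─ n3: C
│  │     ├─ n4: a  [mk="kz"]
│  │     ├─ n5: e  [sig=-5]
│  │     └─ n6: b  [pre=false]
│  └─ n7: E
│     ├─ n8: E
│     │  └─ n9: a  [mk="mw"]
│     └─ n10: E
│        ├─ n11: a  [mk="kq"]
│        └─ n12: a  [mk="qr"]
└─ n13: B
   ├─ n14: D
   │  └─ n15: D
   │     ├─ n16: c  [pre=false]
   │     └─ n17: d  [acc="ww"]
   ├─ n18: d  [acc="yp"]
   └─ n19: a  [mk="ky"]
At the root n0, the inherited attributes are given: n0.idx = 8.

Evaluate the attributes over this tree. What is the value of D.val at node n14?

1. n0.idx = 8  [given at root]
2. n1.hot = true  [true]
3. n1.env = 0  [0]
4. n2.off = true  [B.hot == true]
5. n3.off = false  [C₀.off == false]
6. n4.mk = "kz"  [terminal]
7. n5.sig = -5  [terminal]
8. n6.pre = false  [terminal]
9. n3.val = true  [true]
10. n2.val = true  [C₁.val == true]
11. n9.mk = "mw"  [terminal]
12. n8.key = -3  [-3]
13. n8.live = 13  [len(a.mk) + 11]
14. n11.mk = "kq"  [terminal]
15. n12.mk = "qr"  [terminal]
16. n10.key = 14  [len(a₁.mk) + 12]
17. n10.live = 20  [len(a₀.mk) + 18]
18. n7.key = -4  [E₂.key * 3 - 46]
19. n7.live = 27  [E₁.live * -2 + 53]
20. n1.fin = "uq"  ["uq"]
21. n1.live = false  [E.live > 27]
22. n13.hot = false  [B₀.live == true]
23. n13.env = 26  [S.idx * 2 + 10]
24. n14.tag = "un"  ["un"]
25. n14.lab = 16  [B.env - 10]
26. n14.live = false  [B.env > 26]
27. n15.tag = "unx"  [D₀.tag ++ "x"]
28. n15.lab = -8  [D₀.lab - 24]
29. n15.live = false  [D₀.lab > 16]
30. n16.pre = false  [terminal]
31. n17.acc = "ww"  [terminal]
32. n15.val = 7  [D.lab + 15]
33. n14.val = 7  [D₁.val + D₀.lab - 16]
34. n18.acc = "yp"  [terminal]
35. n19.mk = "ky"  [terminal]
36. n13.fin = "kyu"  [a.mk ++ "u"]
37. n13.live = false  [B.hot == true]
38. n0.hot = 9  [S.idx + 1]
39. n0.tag = false  [false]
40. n0.pre = 12  [S.idx + 4]

7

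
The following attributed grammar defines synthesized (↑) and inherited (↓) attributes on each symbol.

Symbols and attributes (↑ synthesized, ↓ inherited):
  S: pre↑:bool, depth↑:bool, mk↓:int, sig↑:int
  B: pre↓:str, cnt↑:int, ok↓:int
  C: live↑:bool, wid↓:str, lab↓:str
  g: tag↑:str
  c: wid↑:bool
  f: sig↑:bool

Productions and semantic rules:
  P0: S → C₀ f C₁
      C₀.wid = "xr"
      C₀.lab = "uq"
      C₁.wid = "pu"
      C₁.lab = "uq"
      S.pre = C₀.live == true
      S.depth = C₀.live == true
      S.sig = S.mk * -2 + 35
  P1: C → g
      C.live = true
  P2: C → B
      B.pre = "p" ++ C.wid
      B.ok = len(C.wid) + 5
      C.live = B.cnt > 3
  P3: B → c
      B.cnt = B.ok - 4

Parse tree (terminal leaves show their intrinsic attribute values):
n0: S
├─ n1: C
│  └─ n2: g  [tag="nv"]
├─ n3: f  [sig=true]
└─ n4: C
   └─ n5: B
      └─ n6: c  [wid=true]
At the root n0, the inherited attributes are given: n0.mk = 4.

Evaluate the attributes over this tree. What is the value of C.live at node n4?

false

1. n0.mk = 4  [given at root]
2. n1.wid = "xr"  ["xr"]
3. n1.lab = "uq"  ["uq"]
4. n2.tag = "nv"  [terminal]
5. n1.live = true  [true]
6. n3.sig = true  [terminal]
7. n4.wid = "pu"  ["pu"]
8. n4.lab = "uq"  ["uq"]
9. n5.pre = "ppu"  ["p" ++ C.wid]
10. n5.ok = 7  [len(C.wid) + 5]
11. n6.wid = true  [terminal]
12. n5.cnt = 3  [B.ok - 4]
13. n4.live = false  [B.cnt > 3]
14. n0.pre = true  [C₀.live == true]
15. n0.depth = true  [C₀.live == true]
16. n0.sig = 27  [S.mk * -2 + 35]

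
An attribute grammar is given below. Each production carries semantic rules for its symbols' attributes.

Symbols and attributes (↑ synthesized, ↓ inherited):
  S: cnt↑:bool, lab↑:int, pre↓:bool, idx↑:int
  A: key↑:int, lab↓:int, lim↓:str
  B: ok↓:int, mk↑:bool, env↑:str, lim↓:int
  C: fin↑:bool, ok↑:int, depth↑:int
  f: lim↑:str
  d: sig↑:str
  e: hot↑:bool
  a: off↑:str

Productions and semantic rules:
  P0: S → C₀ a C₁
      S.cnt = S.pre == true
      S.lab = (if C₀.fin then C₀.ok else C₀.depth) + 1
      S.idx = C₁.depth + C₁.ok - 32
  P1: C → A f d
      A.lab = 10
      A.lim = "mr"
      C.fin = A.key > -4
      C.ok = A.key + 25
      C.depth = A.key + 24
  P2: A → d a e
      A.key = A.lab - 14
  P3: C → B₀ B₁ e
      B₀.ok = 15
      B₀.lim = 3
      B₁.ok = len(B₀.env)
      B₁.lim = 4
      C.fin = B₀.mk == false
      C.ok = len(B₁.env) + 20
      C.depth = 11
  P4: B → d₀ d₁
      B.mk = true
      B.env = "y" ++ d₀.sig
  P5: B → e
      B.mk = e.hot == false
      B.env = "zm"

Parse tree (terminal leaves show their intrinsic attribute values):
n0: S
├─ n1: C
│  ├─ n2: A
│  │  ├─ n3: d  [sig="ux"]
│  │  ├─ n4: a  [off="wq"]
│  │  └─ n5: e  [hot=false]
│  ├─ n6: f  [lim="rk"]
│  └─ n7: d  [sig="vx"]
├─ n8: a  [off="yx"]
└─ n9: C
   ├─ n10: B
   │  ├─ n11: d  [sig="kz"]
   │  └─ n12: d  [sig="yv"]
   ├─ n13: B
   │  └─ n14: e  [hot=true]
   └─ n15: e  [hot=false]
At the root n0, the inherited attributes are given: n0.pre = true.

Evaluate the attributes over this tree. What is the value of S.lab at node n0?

1. n0.pre = true  [given at root]
2. n2.lab = 10  [10]
3. n2.lim = "mr"  ["mr"]
4. n3.sig = "ux"  [terminal]
5. n4.off = "wq"  [terminal]
6. n5.hot = false  [terminal]
7. n2.key = -4  [A.lab - 14]
8. n6.lim = "rk"  [terminal]
9. n7.sig = "vx"  [terminal]
10. n1.fin = false  [A.key > -4]
11. n1.ok = 21  [A.key + 25]
12. n1.depth = 20  [A.key + 24]
13. n8.off = "yx"  [terminal]
14. n10.ok = 15  [15]
15. n10.lim = 3  [3]
16. n11.sig = "kz"  [terminal]
17. n12.sig = "yv"  [terminal]
18. n10.mk = true  [true]
19. n10.env = "ykz"  ["y" ++ d₀.sig]
20. n13.ok = 3  [len(B₀.env)]
21. n13.lim = 4  [4]
22. n14.hot = true  [terminal]
23. n13.mk = false  [e.hot == false]
24. n13.env = "zm"  ["zm"]
25. n15.hot = false  [terminal]
26. n9.fin = false  [B₀.mk == false]
27. n9.ok = 22  [len(B₁.env) + 20]
28. n9.depth = 11  [11]
29. n0.cnt = true  [S.pre == true]
30. n0.lab = 21  [(if C₀.fin then C₀.ok else C₀.depth) + 1]
31. n0.idx = 1  [C₁.depth + C₁.ok - 32]

21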